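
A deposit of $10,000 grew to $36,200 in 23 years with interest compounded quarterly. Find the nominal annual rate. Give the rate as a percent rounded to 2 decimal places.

The 92-period growth factor is 36,200/10,000 = 3.62.
r/4 = 3.62^(1/92) − 1 ≈ 0.0140816, so r ≈ 4·0.0140816 = 5.63266%.

5.63%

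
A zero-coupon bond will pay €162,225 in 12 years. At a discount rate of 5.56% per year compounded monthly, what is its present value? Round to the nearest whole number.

Growth factor = (1 + 0.0556/12)^144 ≈ 1.94577251449.
P = 162,225/1.94577251449 ≈ 83,373.0556.

€83,373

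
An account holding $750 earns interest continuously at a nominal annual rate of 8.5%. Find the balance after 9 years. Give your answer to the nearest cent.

A = P·e^(rt) = 750·e^(0.085·9) = 750·e^0.765.
e^0.765 ≈ 2.148994375, so A ≈ 1,611.7458.

$1,611.75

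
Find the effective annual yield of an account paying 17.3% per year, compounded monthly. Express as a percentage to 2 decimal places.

One year is 12 periods at 0.0144167 each: (1 + 0.0144167)^12 ≈ 1.187399.
EAR = 1.187399 − 1 ≈ 18.73985%.

18.74%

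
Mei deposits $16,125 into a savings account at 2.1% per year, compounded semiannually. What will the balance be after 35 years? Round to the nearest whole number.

Periodic rate = 2.1%/2 = 0.0105; periods = 2·35 = 70.
A = 16,125·(1 + 0.0105)^70 ≈ 16,125·2.0775058223 ≈ 33,499.7814.

$33,500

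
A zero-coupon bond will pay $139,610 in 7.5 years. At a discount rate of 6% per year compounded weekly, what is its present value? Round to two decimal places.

$89,042.36

Growth factor = (1 + 0.06/52)^390 ≈ 1.56790539321.
P = 139,610/1.56790539321 ≈ 89,042.3623.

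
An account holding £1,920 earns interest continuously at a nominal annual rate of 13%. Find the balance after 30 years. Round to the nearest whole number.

£94,853

A = P·e^(rt) = 1,920·e^(0.13·30) = 1,920·e^3.9.
e^3.9 ≈ 49.402449106, so A ≈ 94,852.7023.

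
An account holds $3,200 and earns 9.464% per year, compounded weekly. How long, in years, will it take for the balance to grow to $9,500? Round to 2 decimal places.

(1 + 0.00182)^(52t) = 9,500/3,200 = 2.9688.
52t·ln(1 + 0.00182) = ln(2.9688); 52t = 1.0881/0.00181835 ≈ 598.4236.
t ≈ 11.5081 years.

11.51 years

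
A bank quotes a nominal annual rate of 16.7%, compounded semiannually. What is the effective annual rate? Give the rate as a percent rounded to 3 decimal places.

One year is 2 periods at 0.0835 each: (1 + 0.0835)^2 ≈ 1.173972.
EAR = 1.173972 − 1 ≈ 17.39722%.

17.397%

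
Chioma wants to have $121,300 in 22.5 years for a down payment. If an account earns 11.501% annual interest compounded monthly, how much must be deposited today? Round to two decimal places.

$9,233.74

Growth factor = (1 + 0.11501/12)^270 ≈ 13.136611116.
P = 121,300/13.136611116 ≈ 9,233.7361.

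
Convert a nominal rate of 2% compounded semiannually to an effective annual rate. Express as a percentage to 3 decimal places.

2.010%

EAR = (1 + 2%/2)^2 − 1 = (1 + 0.01)^2 − 1.
(1 + 0.01)^2 ≈ 1.0201, so EAR ≈ 2.01000%.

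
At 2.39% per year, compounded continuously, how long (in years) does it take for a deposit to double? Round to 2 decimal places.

e^(0.0239t) = 2, so 0.0239t = ln 2 ≈ 0.69315.
t ≈ 0.69315/0.0239 ≈ 29.0020.

29.00 years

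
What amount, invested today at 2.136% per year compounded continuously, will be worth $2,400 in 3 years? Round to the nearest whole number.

$2,251

P = A·e^(−rt) = 2,400·e^(−0.06408).
e^(−0.06408) ≈ 0.9379299621, so P ≈ 2,251.0319.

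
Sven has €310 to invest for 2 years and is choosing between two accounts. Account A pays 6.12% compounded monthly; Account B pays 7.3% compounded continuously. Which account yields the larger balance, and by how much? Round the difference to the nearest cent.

Account B, by €8.48

A: (1 + 0.0051)^24 ≈ 1.12985458, so 310 × 1.12985458 ≈ 350.2549.
B: e^(0.073·2) = e^0.146 ≈ 1.15719619, so 310 × 1.15719619 ≈ 358.7308.
Difference ≈ 8.4759 in favor of B.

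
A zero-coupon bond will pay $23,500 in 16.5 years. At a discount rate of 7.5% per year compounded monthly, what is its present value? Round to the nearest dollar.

$6,844

Growth factor = (1 + 0.00625)^198 ≈ 3.4337358949.
P = 23,500/3.4337358949 ≈ 6,843.8577.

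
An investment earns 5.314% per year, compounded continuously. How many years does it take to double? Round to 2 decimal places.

e^(0.05314t) = 2, so 0.05314t = ln 2 ≈ 0.69315.
t ≈ 0.69315/0.05314 ≈ 13.0438.

13.04 years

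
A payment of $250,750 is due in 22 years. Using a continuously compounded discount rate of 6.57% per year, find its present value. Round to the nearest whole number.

P = A·e^(−rt) = 250,750·e^(−1.4454).
e^(−1.4454) ≈ 0.235651796982, so P ≈ 59,089.6881.

$59,090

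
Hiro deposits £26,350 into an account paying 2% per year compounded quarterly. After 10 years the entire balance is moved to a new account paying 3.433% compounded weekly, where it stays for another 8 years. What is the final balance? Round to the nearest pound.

Phase 1: 26,350·(1 + 0.005)^40 ≈ 32,167.9281.
Phase 2: 32,167.9281·(1 + 0.03433/52)^416 ≈ 42,330.9847.

£42,331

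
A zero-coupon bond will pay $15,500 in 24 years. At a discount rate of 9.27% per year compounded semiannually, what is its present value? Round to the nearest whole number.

Periodic rate = 9.27%/2 = 0.04635; 48 periods.
P = 15,500/(1 + 0.04635)^48 ≈ 15,500/8.8002492929 ≈ 1,761.3137.

$1,761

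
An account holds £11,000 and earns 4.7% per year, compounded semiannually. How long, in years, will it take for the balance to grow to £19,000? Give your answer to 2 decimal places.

(1 + 0.0235)^(2t) = 19,000/11,000 = 1.7273.
2t·ln(1 + 0.0235) = ln(1.7273); 2t = 0.54654/0.0232281 ≈ 23.5294.
t ≈ 11.7647 years.

11.76 years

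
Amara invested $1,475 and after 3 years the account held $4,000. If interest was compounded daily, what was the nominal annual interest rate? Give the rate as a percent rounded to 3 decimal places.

The 1095-period growth factor is 4,000/1,475 = 2.71186.
r/365 = 2.71186^(1/1095) − 1 ≈ 0.000911499, so r ≈ 365·0.000911499 = 33.26970%.

33.270%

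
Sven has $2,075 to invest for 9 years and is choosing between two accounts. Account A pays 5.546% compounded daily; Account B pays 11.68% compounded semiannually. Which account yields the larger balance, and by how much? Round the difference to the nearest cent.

Account A growth factor: (1 + 0.05546/365)^3285 ≈ 1.64724152; balance ≈ 3,418.0262.
Account B growth factor: (1 + 0.0584)^18 ≈ 2.777774337; balance ≈ 5,763.8817.
Account B is larger by 2,345.8556.

Account B, by $2,345.86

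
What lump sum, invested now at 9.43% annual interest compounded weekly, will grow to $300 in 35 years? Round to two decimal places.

Growth factor = (1 + 0.0943/52)^1820 ≈ 27.0452381.
P = 300/27.0452381 ≈ 11.0925.

$11.09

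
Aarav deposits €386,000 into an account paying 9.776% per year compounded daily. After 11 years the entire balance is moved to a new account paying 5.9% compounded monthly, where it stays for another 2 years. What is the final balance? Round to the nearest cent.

€1,272,532.45

Phase 1: 386,000·(1 + 0.09776/365)^4015 ≈ 1,131,221.5950.
Phase 2: 1,131,221.5950·(1 + 0.059/12)^24 ≈ 1,272,532.4503.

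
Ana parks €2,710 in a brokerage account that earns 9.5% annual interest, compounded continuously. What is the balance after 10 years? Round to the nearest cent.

€7,007.27

A = P·e^(rt) = 2,710·e^(0.095·10) = 2,710·e^0.95.
e^0.95 ≈ 2.585709659, so A ≈ 7,007.2732.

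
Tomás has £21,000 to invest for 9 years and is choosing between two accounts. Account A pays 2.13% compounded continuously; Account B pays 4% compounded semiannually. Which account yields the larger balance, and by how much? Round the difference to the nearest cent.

A: e^(0.0213·9) = e^0.1917 ≈ 1.2113070703, so 21,000 × 1.2113070703 ≈ 25,437.4485.
B: (1 + 0.02)^18 ≈ 1.4282462476, so 21,000 × 1.4282462476 ≈ 29,993.1712.
Difference ≈ 4,555.7227 in favor of B.

Account B, by £4,555.72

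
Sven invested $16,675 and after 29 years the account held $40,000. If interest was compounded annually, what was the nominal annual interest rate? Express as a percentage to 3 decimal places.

The 29-period growth factor is 40,000/16,675 = 2.3988.
r = 2.3988^(1/29) − 1 ≈ 0.0306311, i.e. 3.06311%.

3.063%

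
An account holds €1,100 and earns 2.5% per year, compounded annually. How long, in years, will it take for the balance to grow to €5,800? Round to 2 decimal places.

We need (1 + 0.025)^t = 5.2727, so t = ln 5.2727 / ln 1.025 ≈ 67.3298.

67.33 years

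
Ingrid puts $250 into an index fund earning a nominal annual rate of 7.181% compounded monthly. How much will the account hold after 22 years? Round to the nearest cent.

$1,207.82

Periodic rate = 7.181%/12 = 0.00598417; periods = 12·22 = 264.
A = 250·(1 + 0.07181/12)^264 ≈ 250·4.831281825 ≈ 1,207.8205.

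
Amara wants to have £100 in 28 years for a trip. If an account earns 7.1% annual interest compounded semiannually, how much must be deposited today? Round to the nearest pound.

£14

Growth factor = (1 + 0.0355)^56 ≈ 7.053518.
P = 100/7.053518 ≈ 14.1773.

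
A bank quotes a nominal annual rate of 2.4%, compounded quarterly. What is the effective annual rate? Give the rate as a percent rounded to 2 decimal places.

EAR = (1 + 2.4%/4)^4 − 1 = (1 + 0.006)^4 − 1.
(1 + 0.006)^4 ≈ 1.024217, so EAR ≈ 2.42169%.

2.42%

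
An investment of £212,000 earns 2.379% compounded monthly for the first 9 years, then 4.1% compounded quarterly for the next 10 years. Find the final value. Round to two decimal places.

£394,807.11

After 9 years at 2.379%: 212,000 × 1.23849637566 ≈ 262,561.2316.
Then 10 years at 4.1%: 262,561.2316 × 1.50367633422 ≈ 394,807.1103.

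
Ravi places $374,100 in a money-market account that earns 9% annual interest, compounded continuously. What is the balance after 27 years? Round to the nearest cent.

$4,249,357.79

A = P·e^(rt) = 374,100·e^(0.09·27) = 374,100·e^2.43.
e^2.43 ≈ 11.35888208, so A ≈ 4,249,357.7861.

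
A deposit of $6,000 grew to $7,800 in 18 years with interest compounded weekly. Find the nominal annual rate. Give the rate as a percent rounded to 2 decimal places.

1.46%

(1 + r/52)^936 = 7,800/6,000 = 1.3.
1 + r/52 = 1.3^(1/936) ≈ 1.00028, so r/52 ≈ 0.000280343.
r ≈ 52·0.000280343 = 1.45778%.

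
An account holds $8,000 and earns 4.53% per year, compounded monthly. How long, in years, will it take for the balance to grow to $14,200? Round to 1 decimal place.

(1 + 0.003775)^(12t) = 14,200/8,000 = 1.775.
12t·ln(1 + 0.003775) = ln(1.775); 12t = 0.5738/0.00376789 ≈ 152.2868.
t ≈ 12.6906 years.

12.7 years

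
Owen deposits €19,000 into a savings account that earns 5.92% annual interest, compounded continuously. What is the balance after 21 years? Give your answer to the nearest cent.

A = P·e^(rt) = 19,000·e^(0.0592·21) = 19,000·e^1.2432.
e^1.2432 ≈ 3.4666891395, so A ≈ 65,867.0937.

€65,867.09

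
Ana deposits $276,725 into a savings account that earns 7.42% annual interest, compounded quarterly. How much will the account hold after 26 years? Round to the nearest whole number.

$1,871,600

Periodic rate = 7.42%/4 = 0.01855; periods = 4·26 = 104.
A = 276,725·(1 + 0.01855)^104 ≈ 276,725·6.763394555974 ≈ 1,871,600.3585.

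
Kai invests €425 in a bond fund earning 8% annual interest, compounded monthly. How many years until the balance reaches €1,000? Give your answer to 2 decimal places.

10.73 years

We need (1 + 0.00666667)^(12t) = 2.3529, so 12t = ln 2.3529 / ln 1.006667 ≈ 128.7773.
t ≈ 128.7773/12 = 10.7314 years.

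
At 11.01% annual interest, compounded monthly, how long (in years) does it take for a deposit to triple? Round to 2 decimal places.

(1 + 0.009175)^(12t) = 3.
12t = ln 3 / ln(1 + 0.009175) ≈ 1.0986/0.00913317 ≈ 120.2882.
t ≈ 10.0240.

10.02 years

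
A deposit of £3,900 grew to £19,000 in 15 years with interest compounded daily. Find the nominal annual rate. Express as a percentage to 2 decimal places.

The 5475-period growth factor is 19,000/3,900 = 4.87179.
r/365 = 4.87179^(1/5475) − 1 ≈ 0.000289259, so r ≈ 365·0.000289259 = 10.55794%.

10.56%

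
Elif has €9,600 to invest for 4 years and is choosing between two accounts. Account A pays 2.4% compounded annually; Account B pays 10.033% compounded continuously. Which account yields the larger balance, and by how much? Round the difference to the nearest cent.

A: (1 + 0.024)^4 ≈ 1.0995116278, so 9,600 × 1.0995116278 ≈ 10,555.3116.
B: e^(0.10033·4) = e^0.40132 ≈ 1.4937952065, so 9,600 × 1.4937952065 ≈ 14,340.4340.
Difference ≈ 3,785.1224 in favor of B.

Account B, by €3,785.12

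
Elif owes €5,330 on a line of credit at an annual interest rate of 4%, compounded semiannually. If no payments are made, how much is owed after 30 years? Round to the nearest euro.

€17,488

Periodic rate = 4%/2 = 0.02; periods = 2·30 = 60.
A = 5,330·(1 + 0.02)^60 ≈ 5,330·3.2810307884 ≈ 17,487.8941.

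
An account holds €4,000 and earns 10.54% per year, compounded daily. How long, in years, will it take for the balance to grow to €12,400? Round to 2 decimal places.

We need (1 + 0.000288767)^(365t) = 3.1, so 365t = ln 3.1 / ln 1.000289 ≈ 3918.6090.
t ≈ 3918.6090/365 = 10.7359 years.

10.74 years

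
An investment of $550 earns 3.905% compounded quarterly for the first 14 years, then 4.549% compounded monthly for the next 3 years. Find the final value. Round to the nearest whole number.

$1,086

Phase 1: 550·(1 + 0.0097625)^56 ≈ 947.6327.
Phase 2: 947.6327·(1 + 0.04549/12)^36 ≈ 1,085.9158.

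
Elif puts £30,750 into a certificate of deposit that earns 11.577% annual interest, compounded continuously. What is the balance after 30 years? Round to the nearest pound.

A = P·e^(rt) = 30,750·e^(0.11577·30) = 30,750·e^3.4731.
e^3.4731 ≈ 32.2365209231, so A ≈ 991,273.0184.

£991,273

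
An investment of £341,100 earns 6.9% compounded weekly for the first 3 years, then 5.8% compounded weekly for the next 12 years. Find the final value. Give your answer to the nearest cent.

Phase 1: 341,100·(1 + 0.069/52)^156 ≈ 419,489.4910.
Phase 2: 419,489.4910·(1 + 0.058/52)^624 ≈ 841,049.5774.

£841,049.58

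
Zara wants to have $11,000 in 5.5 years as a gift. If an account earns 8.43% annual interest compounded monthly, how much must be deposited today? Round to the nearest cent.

Growth factor = (1 + 0.007025)^66 ≈ 1.5872913603.
P = 11,000/1.5872913603 ≈ 6,930.0447.

$6,930.04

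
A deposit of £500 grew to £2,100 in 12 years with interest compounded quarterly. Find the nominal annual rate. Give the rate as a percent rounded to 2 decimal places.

(1 + r/4)^48 = 2,100/500 = 4.2.
1 + r/4 = 4.2^(1/48) ≈ 1.030349, so r/4 ≈ 0.030349.
r ≈ 4·0.030349 = 12.13961%.

12.14%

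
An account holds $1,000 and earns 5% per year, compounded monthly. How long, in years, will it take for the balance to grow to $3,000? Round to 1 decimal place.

We need (1 + 0.00416667)^(12t) = 3, so 12t = ln 3 / ln 1.004167 ≈ 264.2159.
t ≈ 264.2159/12 = 22.0180 years.

22.0 years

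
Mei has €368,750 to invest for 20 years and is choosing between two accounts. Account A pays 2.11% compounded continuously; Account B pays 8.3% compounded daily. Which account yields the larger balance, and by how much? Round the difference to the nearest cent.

Account B, by €1,376,658.03

Account A growth factor: e^(0.0211·20) = e^0.422 ≈ 1.52500852468; balance ≈ 562,346.8935.
Account B growth factor: (1 + 0.083/365)^7300 ≈ 5.258318447658; balance ≈ 1,939,004.9276.
Account B is larger by 1,376,658.0341.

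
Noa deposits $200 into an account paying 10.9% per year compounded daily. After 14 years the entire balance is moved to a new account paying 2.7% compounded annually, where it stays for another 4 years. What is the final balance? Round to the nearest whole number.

After 14 years at 10.9%: 200 × 4.598693266 ≈ 919.7387.
Then 4 years at 2.7%: 919.7387 × 1.112453263 ≈ 1,023.1663.

$1,023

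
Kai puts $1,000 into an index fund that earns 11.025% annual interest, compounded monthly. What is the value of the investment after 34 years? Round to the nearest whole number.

$41,737

Periodic rate = 11.025%/12 = 0.0091875; periods = 12·34 = 408.
A = 1,000·(1 + 0.0091875)^408 ≈ 1,000·41.736876943 ≈ 41,736.8769.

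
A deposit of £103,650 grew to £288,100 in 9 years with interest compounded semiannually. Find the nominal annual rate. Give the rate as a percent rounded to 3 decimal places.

11.688%

The 18-period growth factor is 288,100/103,650 = 2.77955.
r/2 = 2.77955^(1/18) − 1 ≈ 0.0584375, so r ≈ 2·0.0584375 = 11.68750%.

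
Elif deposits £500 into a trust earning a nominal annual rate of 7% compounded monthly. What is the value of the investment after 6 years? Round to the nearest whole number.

Periodic rate = 7%/12 = 0.00583333; periods = 12·6 = 72.
A = 500·(1 + 0.07/12)^72 ≈ 500·1.5201055 ≈ 760.0528.

£760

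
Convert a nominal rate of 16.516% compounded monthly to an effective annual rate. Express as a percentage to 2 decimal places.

One year is 12 periods at 0.0137633 each: (1 + 0.0137633)^12 ≈ 1.178254.
EAR = 1.178254 − 1 ≈ 17.82541%.

17.83%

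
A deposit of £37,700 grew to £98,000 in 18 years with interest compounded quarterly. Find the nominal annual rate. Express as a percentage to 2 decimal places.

5.34%

(1 + r/4)^72 = 98,000/37,700 = 2.59947.
1 + r/4 = 2.59947^(1/72) ≈ 1.013357, so r/4 ≈ 0.0133566.
r ≈ 4·0.0133566 = 5.34263%.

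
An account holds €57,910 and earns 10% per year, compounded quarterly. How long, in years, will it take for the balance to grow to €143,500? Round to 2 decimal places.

We need (1 + 0.025)^(4t) = 2.478, so 4t = ln 2.478 / ln 1.025 ≈ 36.7497.
t ≈ 36.7497/4 = 9.1874 years.

9.19 years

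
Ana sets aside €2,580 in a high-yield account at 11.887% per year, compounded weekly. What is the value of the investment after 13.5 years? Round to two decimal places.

Growth factor = (1 + 0.11887/52)^702 ≈ 4.9674846125.
A ≈ 2,580 × 4.9674846125 ≈ 12,816.1103.

€12,816.11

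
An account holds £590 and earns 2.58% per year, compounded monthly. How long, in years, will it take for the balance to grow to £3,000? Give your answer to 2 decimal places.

63.10 years

(1 + 0.00215)^(12t) = 3,000/590 = 5.0847.
12t·ln(1 + 0.00215) = ln(5.0847); 12t = 1.6262/0.00214769 ≈ 757.2059.
t ≈ 63.1005 years.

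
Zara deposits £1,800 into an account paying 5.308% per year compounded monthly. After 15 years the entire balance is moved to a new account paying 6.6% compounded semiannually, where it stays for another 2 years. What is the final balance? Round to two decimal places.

After 15 years at 5.308%: 1,800 × 2.213210656 ≈ 3,983.7792.
Then 2 years at 6.6%: 3,983.7792 × 1.138678934 ≈ 4,536.2454.

£4,536.25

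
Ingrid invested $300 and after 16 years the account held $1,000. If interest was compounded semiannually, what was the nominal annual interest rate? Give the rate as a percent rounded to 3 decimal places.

The 32-period growth factor is 1,000/300 = 3.33333.
r/2 = 3.33333^(1/32) − 1 ≈ 0.0383409, so r ≈ 2·0.0383409 = 7.66818%.

7.668%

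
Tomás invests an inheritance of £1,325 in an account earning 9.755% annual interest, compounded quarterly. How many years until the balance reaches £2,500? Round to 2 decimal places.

6.59 years

(1 + 0.0243875)^(4t) = 2,500/1,325 = 1.8868.
4t·ln(1 + 0.0243875) = ln(1.8868); 4t = 0.63488/0.0240949 ≈ 26.3491.
t ≈ 6.5873 years.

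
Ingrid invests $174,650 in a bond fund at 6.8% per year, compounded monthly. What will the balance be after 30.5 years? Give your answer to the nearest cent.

$1,381,506.35

Growth factor = (1 + 0.068/12)^366 ≈ 7.910142305712.
A ≈ 174,650 × 7.910142305712 ≈ 1,381,506.3537.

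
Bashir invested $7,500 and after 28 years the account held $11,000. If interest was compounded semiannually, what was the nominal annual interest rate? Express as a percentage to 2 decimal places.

1.37%

(1 + r/2)^56 = 11,000/7,500 = 1.46667.
1 + r/2 = 1.46667^(1/56) ≈ 1.006863, so r/2 ≈ 0.00686259.
r ≈ 2·0.00686259 = 1.37252%.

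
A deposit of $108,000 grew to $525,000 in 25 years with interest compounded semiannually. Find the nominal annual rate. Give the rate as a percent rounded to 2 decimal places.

6.43%

The 50-period growth factor is 525,000/108,000 = 4.86111.
r/2 = 4.86111^(1/50) − 1 ≈ 0.0321307, so r ≈ 2·0.0321307 = 6.42615%.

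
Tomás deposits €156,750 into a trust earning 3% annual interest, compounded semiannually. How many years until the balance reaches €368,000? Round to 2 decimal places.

We need (1 + 0.015)^(2t) = 2.3477, so 2t = ln 2.3477 / ln 1.015 ≈ 57.3210.
t ≈ 57.3210/2 = 28.6605 years.

28.66 years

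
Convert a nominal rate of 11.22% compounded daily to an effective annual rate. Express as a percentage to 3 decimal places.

11.872%

One year is 365 periods at 0.000307397 each: (1 + 0.000307397)^365 ≈ 1.118717.
EAR = 1.118717 − 1 ≈ 11.87173%.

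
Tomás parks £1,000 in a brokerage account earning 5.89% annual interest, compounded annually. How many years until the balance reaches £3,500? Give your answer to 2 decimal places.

We need (1 + 0.0589)^t = 3.5, so t = ln 3.5 / ln 1.0589 ≈ 21.8897.

21.89 years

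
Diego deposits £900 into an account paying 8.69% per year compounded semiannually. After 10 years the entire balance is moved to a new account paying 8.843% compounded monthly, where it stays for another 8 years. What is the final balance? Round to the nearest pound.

After 10 years at 8.69%: 900 × 2.341169555 ≈ 2,107.0526.
Then 8 years at 8.843%: 2,107.0526 × 2.023535267 ≈ 4,263.6952.

£4,264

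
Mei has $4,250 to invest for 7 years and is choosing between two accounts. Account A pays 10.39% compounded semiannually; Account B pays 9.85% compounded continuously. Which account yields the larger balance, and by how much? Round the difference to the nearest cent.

Account A, by $167.10

Account A growth factor: (1 + 0.05195)^14 ≈ 2.032035877; balance ≈ 8,636.1525.
Account B growth factor: e^(0.0985·7) = e^0.6895 ≈ 1.992718925; balance ≈ 8,469.0554.
Account A is larger by 167.0970.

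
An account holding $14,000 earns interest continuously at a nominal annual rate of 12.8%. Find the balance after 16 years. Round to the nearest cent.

$108,533.33

A = P·e^(rt) = 14,000·e^(0.128·16) = 14,000·e^2.048.
e^2.048 ≈ 7.75238082954, so A ≈ 108,533.3316.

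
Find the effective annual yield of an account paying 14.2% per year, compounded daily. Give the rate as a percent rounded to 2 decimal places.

One year is 365 periods at 0.000389041 each: (1 + 0.000389041)^365 ≈ 1.152545.
EAR = 1.152545 − 1 ≈ 15.25448%.

15.25%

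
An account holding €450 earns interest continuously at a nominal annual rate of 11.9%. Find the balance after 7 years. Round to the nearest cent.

A = P·e^(rt) = 450·e^(0.119·7) = 450·e^0.833.
e^0.833 ≈ 2.300209027, so A ≈ 1,035.0941.

€1,035.09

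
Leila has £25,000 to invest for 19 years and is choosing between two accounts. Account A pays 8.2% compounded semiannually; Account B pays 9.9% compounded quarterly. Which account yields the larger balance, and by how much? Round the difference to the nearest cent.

Account B, by £45,190.55

Account A growth factor: (1 + 0.041)^38 ≈ 4.60391950063; balance ≈ 115,097.9875.
Account B growth factor: (1 + 0.02475)^76 ≈ 6.41154140341; balance ≈ 160,288.5351.
Account B is larger by 45,190.5476.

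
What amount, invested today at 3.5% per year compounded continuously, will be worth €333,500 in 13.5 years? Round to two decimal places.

€207,917.81

P = A·e^(−rt) = 333,500·e^(−0.4725).
e^(−0.4725) ≈ 0.623441714117, so P ≈ 207,917.8117.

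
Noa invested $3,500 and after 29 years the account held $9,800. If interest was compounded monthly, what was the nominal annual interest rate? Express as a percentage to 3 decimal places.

3.556%

The 348-period growth factor is 9,800/3,500 = 2.8.
r/12 = 2.8^(1/348) − 1 ≈ 0.00296306, so r ≈ 12·0.00296306 = 3.55567%.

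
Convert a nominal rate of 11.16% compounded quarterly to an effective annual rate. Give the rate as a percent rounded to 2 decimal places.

EAR = (1 + 11.16%/4)^4 − 1 = (1 + 0.0279)^4 − 1.
(1 + 0.0279)^4 ≈ 1.116358, so EAR ≈ 11.63579%.

11.64%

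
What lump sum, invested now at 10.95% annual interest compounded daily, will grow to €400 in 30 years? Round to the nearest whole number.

€15

Periodic rate = 10.95%/365 = 0.0003; 10950 periods.
P = 400/(1 + 0.0003)^10950 ≈ 400/26.6958293 ≈ 14.9836.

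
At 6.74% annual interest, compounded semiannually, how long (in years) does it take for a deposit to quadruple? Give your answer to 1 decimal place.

20.9 years

(1 + 0.0337)^(2t) = 4.
2t = ln 4 / ln(1 + 0.0337) ≈ 1.3863/0.0331446 ≈ 41.8256.
t ≈ 20.9128.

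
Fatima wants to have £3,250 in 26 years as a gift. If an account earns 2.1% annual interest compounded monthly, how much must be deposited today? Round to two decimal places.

£1,883.50

Growth factor = (1 + 0.00175)^312 ≈ 1.725510255.
P = 3,250/1.725510255 ≈ 1,883.5008.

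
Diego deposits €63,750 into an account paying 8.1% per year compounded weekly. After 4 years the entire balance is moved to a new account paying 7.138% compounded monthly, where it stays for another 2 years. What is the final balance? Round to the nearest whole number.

€101,601

After 4 years at 8.1%: 63,750 × 1.38229880722 ≈ 88,121.5490.
Then 2 years at 7.138%: 88,121.5490 × 1.15296522944 ≈ 101,601.0819.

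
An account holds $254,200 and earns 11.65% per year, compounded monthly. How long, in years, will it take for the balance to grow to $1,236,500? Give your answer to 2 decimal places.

13.64 years

(1 + 0.00970833)^(12t) = 1,236,500/254,200 = 4.8643.
12t·ln(1 + 0.00970833) = ln(4.8643); 12t = 1.5819/0.00966151 ≈ 163.7341.
t ≈ 13.6445 years.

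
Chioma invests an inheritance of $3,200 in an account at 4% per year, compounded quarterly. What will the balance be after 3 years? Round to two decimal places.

$3,605.84

Periodic rate = 4%/4 = 0.01; periods = 4·3 = 12.
A = 3,200·(1 + 0.01)^12 ≈ 3,200·1.12682503 ≈ 3,605.8401.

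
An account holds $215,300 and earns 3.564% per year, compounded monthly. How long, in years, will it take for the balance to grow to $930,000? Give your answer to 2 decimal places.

41.11 years

(1 + 0.00297)^(12t) = 930,000/215,300 = 4.3196.
12t·ln(1 + 0.00297) = ln(4.3196); 12t = 1.4632/0.0029656 ≈ 493.3750.
t ≈ 41.1146 years.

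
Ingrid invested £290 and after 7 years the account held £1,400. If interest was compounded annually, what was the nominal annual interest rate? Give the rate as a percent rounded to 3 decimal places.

25.221%

The 7-period growth factor is 1,400/290 = 4.82759.
r = 4.82759^(1/7) − 1 ≈ 0.252206, i.e. 25.22058%.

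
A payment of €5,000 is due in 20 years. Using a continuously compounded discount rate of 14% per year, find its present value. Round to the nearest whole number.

P = A·e^(−rt) = 5,000·e^(−2.8).
e^(−2.8) ≈ 0.06081006263, so P ≈ 304.0503.

€304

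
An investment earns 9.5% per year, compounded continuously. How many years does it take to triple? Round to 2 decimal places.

11.56 years

e^(0.095t) = 3, so 0.095t = ln 3 ≈ 1.0986.
t ≈ 1.0986/0.095 ≈ 11.5643.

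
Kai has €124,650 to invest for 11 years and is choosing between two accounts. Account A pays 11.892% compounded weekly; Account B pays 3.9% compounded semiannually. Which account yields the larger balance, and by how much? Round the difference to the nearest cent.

Account A, by €269,779.88

A: (1 + 0.11892/52)^572 ≈ 3.69369196984, so 124,650 × 3.69369196984 ≈ 460,418.7040.
B: (1 + 0.0195)^22 ≈ 1.52939287467, so 124,650 × 1.52939287467 ≈ 190,638.8218.
Difference ≈ 269,779.8822 in favor of A.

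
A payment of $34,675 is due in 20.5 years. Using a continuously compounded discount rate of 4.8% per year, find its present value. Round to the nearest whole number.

$12,962

P = A·e^(−rt) = 34,675·e^(−0.984).
e^(−0.984) ≈ 0.37381285295, so P ≈ 12,961.9607.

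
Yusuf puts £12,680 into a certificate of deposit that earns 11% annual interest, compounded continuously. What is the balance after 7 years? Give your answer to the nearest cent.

£27,385.84

A = P·e^(rt) = 12,680·e^(0.11·7) = 12,680·e^0.77.
e^0.77 ≈ 2.1597662538, so A ≈ 27,385.8361.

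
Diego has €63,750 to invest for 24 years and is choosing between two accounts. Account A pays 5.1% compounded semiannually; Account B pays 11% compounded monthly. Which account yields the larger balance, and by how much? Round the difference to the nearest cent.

A: (1 + 0.0255)^48 ≈ 3.34897500196, so 63,750 × 3.34897500196 ≈ 213,497.1564.
B: (1 + 0.11/12)^288 ≈ 13.8456823421, so 63,750 × 13.8456823421 ≈ 882,662.2493.
Difference ≈ 669,165.0929 in favor of B.

Account B, by €669,165.09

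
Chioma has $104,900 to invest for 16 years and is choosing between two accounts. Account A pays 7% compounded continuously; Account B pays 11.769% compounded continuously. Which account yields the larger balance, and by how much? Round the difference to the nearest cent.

Account B, by $368,052.52

A: e^(0.07·16) = e^1.12 ≈ 3.06485420329, so 104,900 × 3.06485420329 ≈ 321,503.2059.
B: e^(0.11769·16) = e^1.88304 ≈ 6.57345783012, so 104,900 × 6.57345783012 ≈ 689,555.7264.
Difference ≈ 368,052.5205 in favor of B.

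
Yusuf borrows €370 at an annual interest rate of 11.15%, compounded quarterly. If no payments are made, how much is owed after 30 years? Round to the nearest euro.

€10,024

Growth factor = (1 + 0.027875)^120 ≈ 27.091708376.
A ≈ 370 × 27.091708376 ≈ 10,023.9321.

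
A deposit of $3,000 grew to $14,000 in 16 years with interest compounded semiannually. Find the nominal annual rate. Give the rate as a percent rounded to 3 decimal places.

The 32-period growth factor is 14,000/3,000 = 4.66667.
r/2 = 4.66667^(1/32) − 1 ≈ 0.0493164, so r ≈ 2·0.0493164 = 9.86328%.

9.863%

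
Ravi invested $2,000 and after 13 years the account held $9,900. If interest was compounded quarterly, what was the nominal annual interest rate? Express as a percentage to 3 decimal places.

The 52-period growth factor is 9,900/2,000 = 4.95.
r/4 = 4.95^(1/52) − 1 ≈ 0.0312354, so r ≈ 4·0.0312354 = 12.49414%.

12.494%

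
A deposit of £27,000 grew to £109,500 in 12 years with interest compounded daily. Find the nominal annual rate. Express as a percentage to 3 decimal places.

11.669%

(1 + r/365)^4380 = 109,500/27,000 = 4.05556.
1 + r/365 = 4.05556^(1/4380) ≈ 1.00032, so r/365 ≈ 0.000319706.
r ≈ 365·0.000319706 = 11.66926%.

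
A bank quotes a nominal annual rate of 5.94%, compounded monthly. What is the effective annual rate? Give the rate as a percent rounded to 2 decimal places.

One year is 12 periods at 0.00495 each: (1 + 0.00495)^12 ≈ 1.061044.
EAR = 1.061044 − 1 ≈ 6.10441%.

6.10%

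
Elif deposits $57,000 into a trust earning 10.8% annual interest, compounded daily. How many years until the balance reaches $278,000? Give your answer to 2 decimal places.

(1 + 0.00029589)^(365t) = 278,000/57,000 = 4.8772.
365t·ln(1 + 0.00029589) = ln(4.8772); 365t = 1.5846/0.000295847 ≈ 5356.0514.
t ≈ 14.6741 years.

14.67 years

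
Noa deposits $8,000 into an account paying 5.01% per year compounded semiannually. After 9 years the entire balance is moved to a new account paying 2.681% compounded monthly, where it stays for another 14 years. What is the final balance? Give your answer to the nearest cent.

After 9 years at 5.01%: 8,000 × 1.5610287421 ≈ 12,488.2299.
Then 14 years at 2.681%: 12,488.2299 × 1.4548769657 ≈ 18,168.8381.

$18,168.84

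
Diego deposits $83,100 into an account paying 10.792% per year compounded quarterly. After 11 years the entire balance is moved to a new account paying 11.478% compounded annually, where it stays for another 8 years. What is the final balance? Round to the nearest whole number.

$639,502

After 11 years at 10.792%: 83,100 × 3.22646815541 ≈ 268,119.5037.
Then 8 years at 11.478%: 268,119.5037 × 2.38513710298 ≈ 639,501.7763.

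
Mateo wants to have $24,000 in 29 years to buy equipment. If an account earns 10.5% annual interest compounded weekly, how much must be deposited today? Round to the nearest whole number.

$1,146

Periodic rate = 10.5%/52 = 0.00201923; 1508 periods.
P = 24,000/(1 + 0.105/52)^1508 ≈ 24,000/20.945626243 ≈ 1,145.8239.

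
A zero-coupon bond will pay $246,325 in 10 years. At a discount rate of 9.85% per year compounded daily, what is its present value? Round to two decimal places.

$91,999.64

Periodic rate = 9.85%/365 = 0.000269863; 3650 periods.
P = 246,325/(1 + 0.0985/365)^3650 ≈ 246,325/2.6774560707 ≈ 91,999.6420.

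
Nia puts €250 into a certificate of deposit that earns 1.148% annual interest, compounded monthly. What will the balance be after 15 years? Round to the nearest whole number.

Growth factor = (1 + 0.01148/12)^180 ≈ 1.18781761.
A ≈ 250 × 1.18781761 ≈ 296.9544.

€297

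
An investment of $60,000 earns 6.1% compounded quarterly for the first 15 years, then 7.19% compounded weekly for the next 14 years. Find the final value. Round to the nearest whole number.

$406,808

Phase 1: 60,000·(1 + 0.01525)^60 ≈ 148,775.4046.
Phase 2: 148,775.4046·(1 + 0.0719/52)^728 ≈ 406,808.4961.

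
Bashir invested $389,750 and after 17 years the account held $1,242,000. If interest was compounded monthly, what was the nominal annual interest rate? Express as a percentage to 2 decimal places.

(1 + r/12)^204 = 1,242,000/389,750 = 3.18666.
1 + r/12 = 3.18666^(1/204) ≈ 1.005697, so r/12 ≈ 0.00569741.
r ≈ 12·0.00569741 = 6.83689%.

6.84%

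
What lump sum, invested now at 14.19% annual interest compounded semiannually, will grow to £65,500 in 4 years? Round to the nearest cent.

Periodic rate = 14.19%/2 = 0.07095; 8 periods.
P = 65,500/(1 + 0.07095)^8 ≈ 65,500/1.7304281099 ≈ 37,851.9048.

£37,851.90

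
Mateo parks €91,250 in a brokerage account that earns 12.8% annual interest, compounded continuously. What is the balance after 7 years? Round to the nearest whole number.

A = P·e^(rt) = 91,250·e^(0.128·7) = 91,250·e^0.896.
e^0.896 ≈ 2.44978434933, so A ≈ 223,542.8219.

€223,543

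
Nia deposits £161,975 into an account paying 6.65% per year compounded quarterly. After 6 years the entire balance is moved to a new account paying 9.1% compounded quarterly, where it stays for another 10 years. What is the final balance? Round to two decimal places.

£591,679.28

Phase 1: 161,975·(1 + 0.016625)^24 ≈ 240,606.2121.
Phase 2: 240,606.2121·(1 + 0.02275)^40 ≈ 591,679.2825.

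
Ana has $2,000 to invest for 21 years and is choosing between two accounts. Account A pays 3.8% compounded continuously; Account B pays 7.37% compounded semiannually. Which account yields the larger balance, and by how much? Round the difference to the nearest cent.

Account B, by $4,701.03

A: e^(0.038·21) = e^0.798 ≈ 2.221094295, so 2,000 × 2.221094295 ≈ 4,442.1886.
B: (1 + 0.03685)^42 ≈ 4.571609687, so 2,000 × 4.571609687 ≈ 9,143.2194.
Difference ≈ 4,701.0308 in favor of B.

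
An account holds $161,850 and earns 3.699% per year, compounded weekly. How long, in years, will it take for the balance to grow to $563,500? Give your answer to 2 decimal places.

33.74 years

(1 + 0.000711346)^(52t) = 563,500/161,850 = 3.4816.
52t·ln(1 + 0.000711346) = ln(3.4816); 52t = 1.2475/0.000711093 ≈ 1754.3372.
t ≈ 33.7373 years.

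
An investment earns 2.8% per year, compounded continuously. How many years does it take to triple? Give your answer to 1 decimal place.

e^(0.028t) = 3, so 0.028t = ln 3 ≈ 1.0986.
t ≈ 1.0986/0.028 ≈ 39.2362.

39.2 years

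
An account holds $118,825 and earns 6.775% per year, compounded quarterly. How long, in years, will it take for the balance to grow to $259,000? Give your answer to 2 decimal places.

We need (1 + 0.0169375)^(4t) = 2.1797, so 4t = ln 2.1797 / ln 1.016938 ≈ 46.3915.
t ≈ 46.3915/4 = 11.5979 years.

11.60 years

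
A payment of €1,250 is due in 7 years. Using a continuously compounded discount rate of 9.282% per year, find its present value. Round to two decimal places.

P = A·e^(−rt) = 1,250·e^(−0.64974).
e^(−0.64974) ≈ 0.5221815263, so P ≈ 652.7269.

€652.73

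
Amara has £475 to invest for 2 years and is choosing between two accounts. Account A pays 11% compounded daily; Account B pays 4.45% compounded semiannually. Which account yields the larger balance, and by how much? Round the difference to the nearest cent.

Account A growth factor: (1 + 0.11/365)^730 ≈ 1.24603543; balance ≈ 591.8668.
Account B growth factor: (1 + 0.02225)^4 ≈ 1.09201468; balance ≈ 518.7070.
Account A is larger by 73.1599.

Account A, by £73.16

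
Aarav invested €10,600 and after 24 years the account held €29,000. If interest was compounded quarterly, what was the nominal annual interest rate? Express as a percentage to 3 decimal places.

4.216%

(1 + r/4)^96 = 29,000/10,600 = 2.73585.
1 + r/4 = 2.73585^(1/96) ≈ 1.010539, so r/4 ≈ 0.0105389.
r ≈ 4·0.0105389 = 4.21557%.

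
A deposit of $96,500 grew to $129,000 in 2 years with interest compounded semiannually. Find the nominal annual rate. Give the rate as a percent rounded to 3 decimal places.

15.053%

The 4-period growth factor is 129,000/96,500 = 1.33679.
r/2 = 1.33679^(1/4) − 1 ≈ 0.0752652, so r ≈ 2·0.0752652 = 15.05304%.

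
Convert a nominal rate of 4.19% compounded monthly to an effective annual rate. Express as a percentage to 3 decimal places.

One year is 12 periods at 0.00349167 each: (1 + 0.00349167)^12 ≈ 1.042714.
EAR = 1.042714 − 1 ≈ 4.27141%.

4.271%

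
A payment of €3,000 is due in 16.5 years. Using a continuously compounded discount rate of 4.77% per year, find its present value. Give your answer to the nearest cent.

P = A·e^(−rt) = 3,000·e^(−0.78705).
e^(−0.78705) ≈ 0.4551856142, so P ≈ 1,365.5568.

€1,365.56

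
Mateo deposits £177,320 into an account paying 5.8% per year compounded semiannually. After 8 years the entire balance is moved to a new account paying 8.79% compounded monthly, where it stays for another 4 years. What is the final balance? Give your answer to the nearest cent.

£397,690.41

After 8 years at 5.8%: 177,320 × 1.57995965141 ≈ 280,158.4454.
Then 4 years at 8.79%: 280,158.4454 × 1.4195196207 ≈ 397,690.4101.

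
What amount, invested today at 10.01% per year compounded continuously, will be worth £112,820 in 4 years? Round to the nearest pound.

£75,595

P = A·e^(−rt) = 112,820·e^(−0.4004).
e^(−0.4004) ≈ 0.670051971636, so P ≈ 75,595.2634.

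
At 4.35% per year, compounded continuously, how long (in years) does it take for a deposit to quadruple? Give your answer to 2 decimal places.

31.87 years

e^(0.0435t) = 4, so 0.0435t = ln 4 ≈ 1.3863.
t ≈ 1.3863/0.0435 ≈ 31.8688.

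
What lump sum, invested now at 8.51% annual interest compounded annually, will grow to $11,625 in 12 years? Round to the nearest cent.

Annual rate = 8.51% = 0.0851; 12 periods.
P = 11,625/(1 + 0.0851)^12 ≈ 11,625/2.6646315256 ≈ 4,362.7045.

$4,362.70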